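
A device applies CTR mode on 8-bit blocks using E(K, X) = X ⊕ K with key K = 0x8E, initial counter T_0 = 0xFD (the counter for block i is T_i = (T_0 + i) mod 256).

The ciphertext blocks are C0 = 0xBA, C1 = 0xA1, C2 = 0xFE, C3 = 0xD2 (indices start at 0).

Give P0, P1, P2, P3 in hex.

CTR decryption: S_i = E(K, T_i) where T_i is the counter for block i; P_i = C_i ⊕ S_i.
P0: T = 0xFD, S = E(K, T) = 0x73; 0xBA ⊕ 0x73 = 0xC9.
P1: T = 0xFE, S = E(K, T) = 0x70; 0xA1 ⊕ 0x70 = 0xD1.
P2: T = 0xFF, S = E(K, T) = 0x71; 0xFE ⊕ 0x71 = 0x8F.
P3: T = 0x00, S = E(K, T) = 0x8E; 0xD2 ⊕ 0x8E = 0x5C.

P0 = 0xC9, P1 = 0xD1, P2 = 0x8F, P3 = 0x5C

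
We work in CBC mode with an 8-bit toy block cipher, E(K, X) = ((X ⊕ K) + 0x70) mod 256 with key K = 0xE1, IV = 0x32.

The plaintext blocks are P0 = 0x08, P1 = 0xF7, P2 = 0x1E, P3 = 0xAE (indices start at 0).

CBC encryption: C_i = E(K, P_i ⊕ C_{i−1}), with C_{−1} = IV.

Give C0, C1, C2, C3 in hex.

C0 = 0x4B, C1 = 0xCD, C2 = 0xA2, C3 = 0x5D

C0: P0 ⊕ 0x32 = 0x3A; E(K, 0x3A) = 0x4B.
C1: P1 ⊕ 0x4B = 0xBC; E(K, 0xBC) = 0xCD.
C2: P2 ⊕ 0xCD = 0xD3; E(K, 0xD3) = 0xA2.
C3: P3 ⊕ 0xA2 = 0x0C; E(K, 0x0C) = 0x5D.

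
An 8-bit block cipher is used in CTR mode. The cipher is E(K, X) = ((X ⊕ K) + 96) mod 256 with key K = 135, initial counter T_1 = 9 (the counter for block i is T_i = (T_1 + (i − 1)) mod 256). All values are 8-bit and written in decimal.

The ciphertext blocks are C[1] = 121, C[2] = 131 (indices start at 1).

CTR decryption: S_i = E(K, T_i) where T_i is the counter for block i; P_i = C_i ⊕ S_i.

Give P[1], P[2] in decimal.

P[1] = 151, P[2] = 110

P[1]: T = 9, S = E(K, T) = 238; 121 ⊕ 238 = 151.
P[2]: T = 10, S = E(K, T) = 237; 131 ⊕ 237 = 110.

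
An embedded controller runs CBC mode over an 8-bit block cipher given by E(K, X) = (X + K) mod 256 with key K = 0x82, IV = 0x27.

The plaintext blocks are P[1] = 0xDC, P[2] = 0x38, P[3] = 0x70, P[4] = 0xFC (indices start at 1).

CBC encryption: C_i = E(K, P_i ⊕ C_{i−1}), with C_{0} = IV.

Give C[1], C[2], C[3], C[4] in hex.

C[1] = 0x7D, C[2] = 0xC7, C[3] = 0x39, C[4] = 0x47

C[1]: P[1] ⊕ 0x27 = 0xFB; E(K, 0xFB) = 0x7D.
C[2]: P[2] ⊕ 0x7D = 0x45; E(K, 0x45) = 0xC7.
C[3]: P[3] ⊕ 0xC7 = 0xB7; E(K, 0xB7) = 0x39.
C[4]: P[4] ⊕ 0x39 = 0xC5; E(K, 0xC5) = 0x47.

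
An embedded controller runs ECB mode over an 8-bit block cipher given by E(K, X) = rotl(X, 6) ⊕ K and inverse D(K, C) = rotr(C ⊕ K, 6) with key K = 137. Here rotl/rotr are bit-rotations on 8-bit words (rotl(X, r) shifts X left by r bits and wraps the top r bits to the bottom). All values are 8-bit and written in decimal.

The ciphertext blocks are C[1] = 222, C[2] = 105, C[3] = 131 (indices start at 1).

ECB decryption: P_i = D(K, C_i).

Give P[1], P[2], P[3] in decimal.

P[1] = 93, P[2] = 131, P[3] = 40

P[1]: D(K, 222) = 93.
P[2]: D(K, 105) = 131.
P[3]: D(K, 131) = 40.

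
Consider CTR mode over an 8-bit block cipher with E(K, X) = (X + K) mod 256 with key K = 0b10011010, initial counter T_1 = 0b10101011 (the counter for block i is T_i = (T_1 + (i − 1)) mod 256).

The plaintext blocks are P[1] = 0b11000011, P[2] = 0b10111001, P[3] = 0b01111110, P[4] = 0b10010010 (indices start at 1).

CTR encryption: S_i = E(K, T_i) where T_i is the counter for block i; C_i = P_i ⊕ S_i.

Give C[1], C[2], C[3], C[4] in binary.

C[1]: T = 0b10101011, S = E(K, T) = 0b01000101; 0b11000011 ⊕ 0b01000101 = 0b10000110.
C[2]: T = 0b10101100, S = E(K, T) = 0b01000110; 0b10111001 ⊕ 0b01000110 = 0b11111111.
C[3]: T = 0b10101101, S = E(K, T) = 0b01000111; 0b01111110 ⊕ 0b01000111 = 0b00111001.
C[4]: T = 0b10101110, S = E(K, T) = 0b01001000; 0b10010010 ⊕ 0b01001000 = 0b11011010.

C[1] = 0b10000110, C[2] = 0b11111111, C[3] = 0b00111001, C[4] = 0b11011010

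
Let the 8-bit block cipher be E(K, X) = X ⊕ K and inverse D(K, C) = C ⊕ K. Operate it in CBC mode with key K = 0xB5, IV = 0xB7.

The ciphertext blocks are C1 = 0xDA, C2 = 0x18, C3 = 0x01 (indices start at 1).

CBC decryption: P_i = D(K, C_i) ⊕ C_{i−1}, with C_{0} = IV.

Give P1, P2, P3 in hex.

P1: D(K, 0xDA) = 0x6F; 0x6F ⊕ 0xB7 = 0xD8.
P2: D(K, 0x18) = 0xAD; 0xAD ⊕ 0xDA = 0x77.
P3: D(K, 0x01) = 0xB4; 0xB4 ⊕ 0x18 = 0xAC.

P1 = 0xD8, P2 = 0x77, P3 = 0xAC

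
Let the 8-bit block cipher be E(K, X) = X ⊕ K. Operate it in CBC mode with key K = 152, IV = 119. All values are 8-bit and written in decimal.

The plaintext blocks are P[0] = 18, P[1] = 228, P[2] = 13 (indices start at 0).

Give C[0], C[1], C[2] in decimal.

C[0] = 253, C[1] = 129, C[2] = 20

CBC encryption: C_i = E(K, P_i ⊕ C_{i−1}), with C_{−1} = IV.
C[0]: P[0] ⊕ 119 = 101; E(K, 101) = 253.
C[1]: P[1] ⊕ 253 = 25; E(K, 25) = 129.
C[2]: P[2] ⊕ 129 = 140; E(K, 140) = 20.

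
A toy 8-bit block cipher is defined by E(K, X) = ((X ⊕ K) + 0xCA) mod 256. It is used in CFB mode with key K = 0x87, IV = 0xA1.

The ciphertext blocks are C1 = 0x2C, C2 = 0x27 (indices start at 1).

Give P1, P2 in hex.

CFB decryption: P_i = C_i ⊕ E(K, C_{i−1}), with C_{0} = IV.
P1: E(K, 0xA1) = 0xF0; 0x2C ⊕ 0xF0 = 0xDC.
P2: E(K, 0x2C) = 0x75; 0x27 ⊕ 0x75 = 0x52.

P1 = 0xDC, P2 = 0x52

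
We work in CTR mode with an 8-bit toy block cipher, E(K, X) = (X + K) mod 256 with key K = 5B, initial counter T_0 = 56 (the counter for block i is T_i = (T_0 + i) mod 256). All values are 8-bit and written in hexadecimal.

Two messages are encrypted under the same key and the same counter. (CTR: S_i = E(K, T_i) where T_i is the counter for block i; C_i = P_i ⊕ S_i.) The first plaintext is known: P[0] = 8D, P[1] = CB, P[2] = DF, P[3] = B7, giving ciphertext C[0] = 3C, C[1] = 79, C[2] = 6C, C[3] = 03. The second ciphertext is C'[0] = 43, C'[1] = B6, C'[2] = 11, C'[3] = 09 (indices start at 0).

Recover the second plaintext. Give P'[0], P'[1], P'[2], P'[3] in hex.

In CTR with a reused counter, both messages share the same keystream S_i, so C_i ⊕ C'_i = P_i ⊕ P'_i and thus P'_i = P_i ⊕ C_i ⊕ C'_i.
P'[0]: 8D ⊕ 3C ⊕ 43 = F2.
P'[1]: CB ⊕ 79 ⊕ B6 = 04.
P'[2]: DF ⊕ 6C ⊕ 11 = A2.
P'[3]: B7 ⊕ 03 ⊕ 09 = BD.

P'[0] = F2, P'[1] = 04, P'[2] = A2, P'[3] = BD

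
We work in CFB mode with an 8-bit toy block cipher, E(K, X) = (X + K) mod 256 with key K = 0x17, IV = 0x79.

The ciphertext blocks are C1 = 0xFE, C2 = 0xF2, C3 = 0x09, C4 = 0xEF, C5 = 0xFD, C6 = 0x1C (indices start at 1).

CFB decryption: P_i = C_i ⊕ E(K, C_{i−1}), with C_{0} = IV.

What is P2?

P2: E(K, 0xFE) = 0x15; 0xF2 ⊕ 0x15 = 0xE7.

P2 = 0xE7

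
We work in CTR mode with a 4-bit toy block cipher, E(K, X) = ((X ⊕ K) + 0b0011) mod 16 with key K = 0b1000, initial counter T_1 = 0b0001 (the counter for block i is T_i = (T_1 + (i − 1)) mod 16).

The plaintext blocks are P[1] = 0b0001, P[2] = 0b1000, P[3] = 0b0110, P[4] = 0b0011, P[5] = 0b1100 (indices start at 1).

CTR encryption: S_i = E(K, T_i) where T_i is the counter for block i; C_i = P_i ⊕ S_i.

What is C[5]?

C[5] = 0b1100

C[1]: T = 0b0001, S = E(K, T) = 0b1100; 0b0001 ⊕ 0b1100 = 0b1101.
C[2]: T = 0b0010, S = E(K, T) = 0b1101; 0b1000 ⊕ 0b1101 = 0b0101.
C[3]: T = 0b0011, S = E(K, T) = 0b1110; 0b0110 ⊕ 0b1110 = 0b1000.
C[4]: T = 0b0100, S = E(K, T) = 0b1111; 0b0011 ⊕ 0b1111 = 0b1100.
C[5]: T = 0b0101, S = E(K, T) = 0b0000; 0b1100 ⊕ 0b0000 = 0b1100.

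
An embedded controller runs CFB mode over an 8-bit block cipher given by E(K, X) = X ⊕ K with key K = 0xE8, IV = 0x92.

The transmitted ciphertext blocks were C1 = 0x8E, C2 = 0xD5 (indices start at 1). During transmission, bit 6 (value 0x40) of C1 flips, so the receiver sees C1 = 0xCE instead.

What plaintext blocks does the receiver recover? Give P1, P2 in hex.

P1 = 0xB4, P2 = 0xF3

CFB decryption: P_i = C_i ⊕ E(K, C_{i−1}), with C_{0} = IV.
Only C1 changed, to 0xCE. In CFB, a change in C_i flips the same bit in P_i and garbles P_{i+1}. Decrypting the received ciphertext:
P1: E(K, 0x92) = 0x7A; 0xCE ⊕ 0x7A = 0xB4.
P2: E(K, 0xCE) = 0x26; 0xD5 ⊕ 0x26 = 0xF3.
Blocks that differ from the original plaintext: P1, P2.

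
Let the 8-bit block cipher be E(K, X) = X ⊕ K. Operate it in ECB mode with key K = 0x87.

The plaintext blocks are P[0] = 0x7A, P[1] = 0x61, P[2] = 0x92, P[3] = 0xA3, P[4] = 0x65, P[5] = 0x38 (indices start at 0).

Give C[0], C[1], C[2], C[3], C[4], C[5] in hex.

ECB encryption: C_i = E(K, P_i).
C[0]: E(K, 0x7A) = 0xFD.
C[1]: E(K, 0x61) = 0xE6.
C[2]: E(K, 0x92) = 0x15.
C[3]: E(K, 0xA3) = 0x24.
C[4]: E(K, 0x65) = 0xE2.
C[5]: E(K, 0x38) = 0xBF.

C[0] = 0xFD, C[1] = 0xE6, C[2] = 0x15, C[3] = 0x24, C[4] = 0xE2, C[5] = 0xBF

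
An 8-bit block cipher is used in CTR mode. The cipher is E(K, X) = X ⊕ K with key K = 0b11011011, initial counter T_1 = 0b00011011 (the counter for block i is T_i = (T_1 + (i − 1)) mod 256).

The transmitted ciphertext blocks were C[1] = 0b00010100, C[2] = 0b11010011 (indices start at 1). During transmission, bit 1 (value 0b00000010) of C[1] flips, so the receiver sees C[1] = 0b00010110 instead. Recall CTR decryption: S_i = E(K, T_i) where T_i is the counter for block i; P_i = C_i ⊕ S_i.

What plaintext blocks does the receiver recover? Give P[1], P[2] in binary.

P[1] = 0b11010110, P[2] = 0b00010100

Only C[1] changed, to 0b00010110. In CTR, a change in C_i flips the same bit in P_i only; the keystream is unaffected. Decrypting the received ciphertext:
P[1]: T = 0b00011011, S = E(K, T) = 0b11000000; 0b00010110 ⊕ 0b11000000 = 0b11010110.
P[2]: T = 0b00011100, S = E(K, T) = 0b11000111; 0b11010011 ⊕ 0b11000111 = 0b00010100.
Blocks that differ from the original plaintext: P[1].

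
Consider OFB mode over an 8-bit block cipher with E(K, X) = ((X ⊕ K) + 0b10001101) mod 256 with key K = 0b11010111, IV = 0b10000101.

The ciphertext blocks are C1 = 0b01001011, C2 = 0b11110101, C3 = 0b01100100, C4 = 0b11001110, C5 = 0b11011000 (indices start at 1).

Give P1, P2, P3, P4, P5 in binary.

P1 = 0b10010100, P2 = 0b01100000, P3 = 0b10101011, P4 = 0b01101011, P5 = 0b00100111

OFB decryption: S_i = E(K, S_{i−1}) with S_{0} = IV; P_i = C_i ⊕ S_i.
P1: S = E(K, 0b10000101) = 0b11011111; 0b01001011 ⊕ 0b11011111 = 0b10010100.
P2: S = E(K, 0b11011111) = 0b10010101; 0b11110101 ⊕ 0b10010101 = 0b01100000.
P3: S = E(K, 0b10010101) = 0b11001111; 0b01100100 ⊕ 0b11001111 = 0b10101011.
P4: S = E(K, 0b11001111) = 0b10100101; 0b11001110 ⊕ 0b10100101 = 0b01101011.
P5: S = E(K, 0b10100101) = 0b11111111; 0b11011000 ⊕ 0b11111111 = 0b00100111.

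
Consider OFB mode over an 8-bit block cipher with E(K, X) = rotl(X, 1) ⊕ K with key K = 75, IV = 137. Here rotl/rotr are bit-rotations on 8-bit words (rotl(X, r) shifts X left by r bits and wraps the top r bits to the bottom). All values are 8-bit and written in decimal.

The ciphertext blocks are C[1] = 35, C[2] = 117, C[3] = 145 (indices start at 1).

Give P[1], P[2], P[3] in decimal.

P[1] = 123, P[2] = 142, P[3] = 45

OFB decryption: S_i = E(K, S_{i−1}) with S_{0} = IV; P_i = C_i ⊕ S_i.
P[1]: S = E(K, 137) = 88; 35 ⊕ 88 = 123.
P[2]: S = E(K, 88) = 251; 117 ⊕ 251 = 142.
P[3]: S = E(K, 251) = 188; 145 ⊕ 188 = 45.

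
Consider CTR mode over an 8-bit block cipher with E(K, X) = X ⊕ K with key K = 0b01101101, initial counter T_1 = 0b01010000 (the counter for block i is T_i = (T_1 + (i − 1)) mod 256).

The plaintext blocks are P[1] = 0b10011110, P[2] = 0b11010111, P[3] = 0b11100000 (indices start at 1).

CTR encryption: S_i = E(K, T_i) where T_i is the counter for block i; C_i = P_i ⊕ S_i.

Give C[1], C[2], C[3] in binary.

C[1]: T = 0b01010000, S = E(K, T) = 0b00111101; 0b10011110 ⊕ 0b00111101 = 0b10100011.
C[2]: T = 0b01010001, S = E(K, T) = 0b00111100; 0b11010111 ⊕ 0b00111100 = 0b11101011.
C[3]: T = 0b01010010, S = E(K, T) = 0b00111111; 0b11100000 ⊕ 0b00111111 = 0b11011111.

C[1] = 0b10100011, C[2] = 0b11101011, C[3] = 0b11011111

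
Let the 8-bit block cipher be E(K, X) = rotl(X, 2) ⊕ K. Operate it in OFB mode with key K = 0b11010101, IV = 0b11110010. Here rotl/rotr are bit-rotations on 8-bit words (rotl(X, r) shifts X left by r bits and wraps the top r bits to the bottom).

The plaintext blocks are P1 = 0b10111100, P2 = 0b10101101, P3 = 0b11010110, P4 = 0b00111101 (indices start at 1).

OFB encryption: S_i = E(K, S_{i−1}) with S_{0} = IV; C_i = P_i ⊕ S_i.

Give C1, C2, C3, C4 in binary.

C1 = 0b10100010, C2 = 0b00000000, C3 = 0b10110101, C4 = 0b01100101

C1: S = E(K, 0b11110010) = 0b00011110; 0b10111100 ⊕ 0b00011110 = 0b10100010.
C2: S = E(K, 0b00011110) = 0b10101101; 0b10101101 ⊕ 0b10101101 = 0b00000000.
C3: S = E(K, 0b10101101) = 0b01100011; 0b11010110 ⊕ 0b01100011 = 0b10110101.
C4: S = E(K, 0b01100011) = 0b01011000; 0b00111101 ⊕ 0b01011000 = 0b01100101.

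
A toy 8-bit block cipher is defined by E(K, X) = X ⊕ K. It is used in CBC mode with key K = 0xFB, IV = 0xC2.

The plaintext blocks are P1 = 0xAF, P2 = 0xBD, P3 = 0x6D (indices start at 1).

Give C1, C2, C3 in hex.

C1 = 0x96, C2 = 0xD0, C3 = 0x46

CBC encryption: C_i = E(K, P_i ⊕ C_{i−1}), with C_{0} = IV.
C1: P1 ⊕ 0xC2 = 0x6D; E(K, 0x6D) = 0x96.
C2: P2 ⊕ 0x96 = 0x2B; E(K, 0x2B) = 0xD0.
C3: P3 ⊕ 0xD0 = 0xBD; E(K, 0xBD) = 0x46.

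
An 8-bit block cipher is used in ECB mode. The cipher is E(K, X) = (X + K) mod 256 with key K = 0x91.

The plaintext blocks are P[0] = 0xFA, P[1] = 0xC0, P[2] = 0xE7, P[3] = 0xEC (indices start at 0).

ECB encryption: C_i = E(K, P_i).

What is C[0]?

C[0] = 0x8B

C[0]: E(K, 0xFA) = 0x8B.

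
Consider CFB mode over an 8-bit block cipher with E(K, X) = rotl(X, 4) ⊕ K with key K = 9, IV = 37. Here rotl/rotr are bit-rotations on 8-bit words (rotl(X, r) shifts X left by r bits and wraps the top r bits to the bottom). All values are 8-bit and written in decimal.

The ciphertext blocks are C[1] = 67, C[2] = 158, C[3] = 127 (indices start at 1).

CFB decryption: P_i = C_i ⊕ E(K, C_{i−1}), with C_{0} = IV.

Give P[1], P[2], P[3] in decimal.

P[1]: E(K, 37) = 91; 67 ⊕ 91 = 24.
P[2]: E(K, 67) = 61; 158 ⊕ 61 = 163.
P[3]: E(K, 158) = 224; 127 ⊕ 224 = 159.

P[1] = 24, P[2] = 163, P[3] = 159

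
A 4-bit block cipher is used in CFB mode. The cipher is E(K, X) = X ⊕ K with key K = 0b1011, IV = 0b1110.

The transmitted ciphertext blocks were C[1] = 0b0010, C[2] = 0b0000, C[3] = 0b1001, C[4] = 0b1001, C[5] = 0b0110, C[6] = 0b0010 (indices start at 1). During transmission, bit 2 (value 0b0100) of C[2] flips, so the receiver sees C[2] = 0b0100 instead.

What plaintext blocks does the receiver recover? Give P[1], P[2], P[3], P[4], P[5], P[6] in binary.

CFB decryption: P_i = C_i ⊕ E(K, C_{i−1}), with C_{0} = IV.
Only C[2] changed, to 0b0100. In CFB, a change in C_i flips the same bit in P_i and garbles P_{i+1}. Decrypting the received ciphertext:
P[1]: E(K, 0b1110) = 0b0101; 0b0010 ⊕ 0b0101 = 0b0111.
P[2]: E(K, 0b0010) = 0b1001; 0b0100 ⊕ 0b1001 = 0b1101.
P[3]: E(K, 0b0100) = 0b1111; 0b1001 ⊕ 0b1111 = 0b0110.
P[4]: E(K, 0b1001) = 0b0010; 0b1001 ⊕ 0b0010 = 0b1011.
P[5]: E(K, 0b1001) = 0b0010; 0b0110 ⊕ 0b0010 = 0b0100.
P[6]: E(K, 0b0110) = 0b1101; 0b0010 ⊕ 0b1101 = 0b1111.
Blocks that differ from the original plaintext: P[2], P[3].

P[1] = 0b0111, P[2] = 0b1101, P[3] = 0b0110, P[4] = 0b1011, P[5] = 0b0100, P[6] = 0b1111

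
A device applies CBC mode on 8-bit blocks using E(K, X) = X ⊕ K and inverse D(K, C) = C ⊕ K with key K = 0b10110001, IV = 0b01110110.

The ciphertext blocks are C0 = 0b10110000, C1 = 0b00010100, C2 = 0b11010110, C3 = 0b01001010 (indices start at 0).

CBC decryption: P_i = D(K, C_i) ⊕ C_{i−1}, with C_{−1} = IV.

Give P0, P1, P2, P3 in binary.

P0: D(K, 0b10110000) = 0b00000001; 0b00000001 ⊕ 0b01110110 = 0b01110111.
P1: D(K, 0b00010100) = 0b10100101; 0b10100101 ⊕ 0b10110000 = 0b00010101.
P2: D(K, 0b11010110) = 0b01100111; 0b01100111 ⊕ 0b00010100 = 0b01110011.
P3: D(K, 0b01001010) = 0b11111011; 0b11111011 ⊕ 0b11010110 = 0b00101101.

P0 = 0b01110111, P1 = 0b00010101, P2 = 0b01110011, P3 = 0b00101101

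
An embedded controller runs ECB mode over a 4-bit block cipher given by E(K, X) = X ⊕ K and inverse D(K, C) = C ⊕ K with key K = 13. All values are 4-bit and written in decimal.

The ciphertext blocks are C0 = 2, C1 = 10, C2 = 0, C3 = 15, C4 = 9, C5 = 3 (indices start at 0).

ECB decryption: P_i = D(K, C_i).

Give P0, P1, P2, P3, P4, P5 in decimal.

P0: D(K, 2) = 15.
P1: D(K, 10) = 7.
P2: D(K, 0) = 13.
P3: D(K, 15) = 2.
P4: D(K, 9) = 4.
P5: D(K, 3) = 14.

P0 = 15, P1 = 7, P2 = 13, P3 = 2, P4 = 4, P5 = 14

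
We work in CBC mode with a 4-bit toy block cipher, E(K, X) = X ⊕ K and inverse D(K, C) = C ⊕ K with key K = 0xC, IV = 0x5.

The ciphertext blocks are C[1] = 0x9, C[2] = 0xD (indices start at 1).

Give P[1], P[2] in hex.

P[1] = 0x0, P[2] = 0x8

CBC decryption: P_i = D(K, C_i) ⊕ C_{i−1}, with C_{0} = IV.
P[1]: D(K, 0x9) = 0x5; 0x5 ⊕ 0x5 = 0x0.
P[2]: D(K, 0xD) = 0x1; 0x1 ⊕ 0x9 = 0x8.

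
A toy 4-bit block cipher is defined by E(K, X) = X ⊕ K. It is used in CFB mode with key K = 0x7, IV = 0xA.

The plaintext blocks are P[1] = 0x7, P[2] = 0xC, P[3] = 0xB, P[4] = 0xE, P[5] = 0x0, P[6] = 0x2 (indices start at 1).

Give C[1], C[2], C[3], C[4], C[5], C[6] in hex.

CFB encryption: C_i = P_i ⊕ E(K, C_{i−1}), with C_{0} = IV.
C[1]: E(K, 0xA) = 0xD; 0x7 ⊕ 0xD = 0xA.
C[2]: E(K, 0xA) = 0xD; 0xC ⊕ 0xD = 0x1.
C[3]: E(K, 0x1) = 0x6; 0xB ⊕ 0x6 = 0xD.
C[4]: E(K, 0xD) = 0xA; 0xE ⊕ 0xA = 0x4.
C[5]: E(K, 0x4) = 0x3; 0x0 ⊕ 0x3 = 0x3.
C[6]: E(K, 0x3) = 0x4; 0x2 ⊕ 0x4 = 0x6.

C[1] = 0xA, C[2] = 0x1, C[3] = 0xD, C[4] = 0x4, C[5] = 0x3, C[6] = 0x6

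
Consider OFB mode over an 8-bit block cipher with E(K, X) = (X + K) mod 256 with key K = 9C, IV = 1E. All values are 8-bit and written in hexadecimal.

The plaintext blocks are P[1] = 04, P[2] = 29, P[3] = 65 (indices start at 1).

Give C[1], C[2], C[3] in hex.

C[1] = BE, C[2] = 7F, C[3] = 97

OFB encryption: S_i = E(K, S_{i−1}) with S_{0} = IV; C_i = P_i ⊕ S_i.
C[1]: S = E(K, 1E) = BA; 04 ⊕ BA = BE.
C[2]: S = E(K, BA) = 56; 29 ⊕ 56 = 7F.
C[3]: S = E(K, 56) = F2; 65 ⊕ F2 = 97.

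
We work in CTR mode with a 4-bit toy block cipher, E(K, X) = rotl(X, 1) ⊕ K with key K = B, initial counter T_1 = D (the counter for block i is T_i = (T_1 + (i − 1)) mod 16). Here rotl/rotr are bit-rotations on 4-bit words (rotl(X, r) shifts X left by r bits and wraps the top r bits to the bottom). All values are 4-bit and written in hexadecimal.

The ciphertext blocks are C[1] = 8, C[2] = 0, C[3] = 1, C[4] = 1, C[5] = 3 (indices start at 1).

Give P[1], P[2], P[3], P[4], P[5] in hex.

P[1] = 8, P[2] = 6, P[3] = 5, P[4] = A, P[5] = A

CTR decryption: S_i = E(K, T_i) where T_i is the counter for block i; P_i = C_i ⊕ S_i.
P[1]: T = D, S = E(K, T) = 0; 8 ⊕ 0 = 8.
P[2]: T = E, S = E(K, T) = 6; 0 ⊕ 6 = 6.
P[3]: T = F, S = E(K, T) = 4; 1 ⊕ 4 = 5.
P[4]: T = 0, S = E(K, T) = B; 1 ⊕ B = A.
P[5]: T = 1, S = E(K, T) = 9; 3 ⊕ 9 = A.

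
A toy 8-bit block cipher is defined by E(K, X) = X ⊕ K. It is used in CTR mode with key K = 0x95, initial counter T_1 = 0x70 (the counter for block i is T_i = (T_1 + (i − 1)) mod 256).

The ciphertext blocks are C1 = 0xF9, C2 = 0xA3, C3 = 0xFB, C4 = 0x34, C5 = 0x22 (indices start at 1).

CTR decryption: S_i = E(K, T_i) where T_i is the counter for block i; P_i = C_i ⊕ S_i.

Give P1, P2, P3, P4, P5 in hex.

P1 = 0x1C, P2 = 0x47, P3 = 0x1C, P4 = 0xD2, P5 = 0xC3

P1: T = 0x70, S = E(K, T) = 0xE5; 0xF9 ⊕ 0xE5 = 0x1C.
P2: T = 0x71, S = E(K, T) = 0xE4; 0xA3 ⊕ 0xE4 = 0x47.
P3: T = 0x72, S = E(K, T) = 0xE7; 0xFB ⊕ 0xE7 = 0x1C.
P4: T = 0x73, S = E(K, T) = 0xE6; 0x34 ⊕ 0xE6 = 0xD2.
P5: T = 0x74, S = E(K, T) = 0xE1; 0x22 ⊕ 0xE1 = 0xC3.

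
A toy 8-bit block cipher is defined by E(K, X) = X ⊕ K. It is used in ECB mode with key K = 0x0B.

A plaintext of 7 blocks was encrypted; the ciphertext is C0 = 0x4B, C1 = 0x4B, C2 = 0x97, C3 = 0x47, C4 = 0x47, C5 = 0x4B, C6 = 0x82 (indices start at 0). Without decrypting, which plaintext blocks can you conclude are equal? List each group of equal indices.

P0 = P1 = P5; P3 = P4

ECB encrypts each block independently with the same key, so equal ciphertext blocks imply equal plaintext blocks.
C0 = C1 = C5 = 0x4B, so P0 = P1 = P5.
C3 = C4 = 0x47, so P3 = P4.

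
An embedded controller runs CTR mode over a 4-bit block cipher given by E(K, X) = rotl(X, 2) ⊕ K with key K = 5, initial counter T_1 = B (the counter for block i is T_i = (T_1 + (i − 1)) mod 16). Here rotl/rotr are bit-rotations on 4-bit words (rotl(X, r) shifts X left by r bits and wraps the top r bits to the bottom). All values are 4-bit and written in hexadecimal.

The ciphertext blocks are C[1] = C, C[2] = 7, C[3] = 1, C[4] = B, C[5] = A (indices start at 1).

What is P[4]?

P[4] = 5

CTR decryption: S_i = E(K, T_i) where T_i is the counter for block i; P_i = C_i ⊕ S_i.
P[4]: T = E, S = E(K, T) = E; B ⊕ E = 5.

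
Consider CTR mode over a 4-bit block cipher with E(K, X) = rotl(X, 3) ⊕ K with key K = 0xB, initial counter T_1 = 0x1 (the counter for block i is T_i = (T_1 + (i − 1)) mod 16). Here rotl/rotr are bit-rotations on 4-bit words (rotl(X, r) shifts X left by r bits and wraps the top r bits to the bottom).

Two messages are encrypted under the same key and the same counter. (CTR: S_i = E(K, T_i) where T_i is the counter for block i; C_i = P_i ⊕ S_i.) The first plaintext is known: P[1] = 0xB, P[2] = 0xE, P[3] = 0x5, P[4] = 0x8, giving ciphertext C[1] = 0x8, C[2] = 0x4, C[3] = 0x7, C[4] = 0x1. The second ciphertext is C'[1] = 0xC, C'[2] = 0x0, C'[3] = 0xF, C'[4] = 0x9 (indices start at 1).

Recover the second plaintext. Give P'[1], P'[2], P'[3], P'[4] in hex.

P'[1] = 0xF, P'[2] = 0xA, P'[3] = 0xD, P'[4] = 0x0

In CTR with a reused counter, both messages share the same keystream S_i, so C_i ⊕ C'_i = P_i ⊕ P'_i and thus P'_i = P_i ⊕ C_i ⊕ C'_i.
P'[1]: 0xB ⊕ 0x8 ⊕ 0xC = 0xF.
P'[2]: 0xE ⊕ 0x4 ⊕ 0x0 = 0xA.
P'[3]: 0x5 ⊕ 0x7 ⊕ 0xF = 0xD.
P'[4]: 0x8 ⊕ 0x1 ⊕ 0x9 = 0x0.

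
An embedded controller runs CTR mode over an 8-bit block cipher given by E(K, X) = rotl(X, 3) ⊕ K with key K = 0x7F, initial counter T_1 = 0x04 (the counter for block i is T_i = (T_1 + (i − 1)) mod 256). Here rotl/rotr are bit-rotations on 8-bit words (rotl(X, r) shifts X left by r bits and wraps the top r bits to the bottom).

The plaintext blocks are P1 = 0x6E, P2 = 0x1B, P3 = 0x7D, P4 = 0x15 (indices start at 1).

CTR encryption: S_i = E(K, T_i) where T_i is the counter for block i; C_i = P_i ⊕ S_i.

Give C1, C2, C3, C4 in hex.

C1 = 0x31, C2 = 0x4C, C3 = 0x32, C4 = 0x52

C1: T = 0x04, S = E(K, T) = 0x5F; 0x6E ⊕ 0x5F = 0x31.
C2: T = 0x05, S = E(K, T) = 0x57; 0x1B ⊕ 0x57 = 0x4C.
C3: T = 0x06, S = E(K, T) = 0x4F; 0x7D ⊕ 0x4F = 0x32.
C4: T = 0x07, S = E(K, T) = 0x47; 0x15 ⊕ 0x47 = 0x52.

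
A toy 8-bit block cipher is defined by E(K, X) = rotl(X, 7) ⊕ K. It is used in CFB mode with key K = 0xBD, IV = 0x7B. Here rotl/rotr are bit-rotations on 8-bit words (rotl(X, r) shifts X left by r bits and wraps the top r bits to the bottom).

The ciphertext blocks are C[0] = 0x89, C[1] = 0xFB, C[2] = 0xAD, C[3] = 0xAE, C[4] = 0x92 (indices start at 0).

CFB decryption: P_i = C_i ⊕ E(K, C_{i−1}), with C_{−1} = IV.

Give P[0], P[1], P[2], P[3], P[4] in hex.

P[0]: E(K, 0x7B) = 0x00; 0x89 ⊕ 0x00 = 0x89.
P[1]: E(K, 0x89) = 0x79; 0xFB ⊕ 0x79 = 0x82.
P[2]: E(K, 0xFB) = 0x40; 0xAD ⊕ 0x40 = 0xED.
P[3]: E(K, 0xAD) = 0x6B; 0xAE ⊕ 0x6B = 0xC5.
P[4]: E(K, 0xAE) = 0xEA; 0x92 ⊕ 0xEA = 0x78.

P[0] = 0x89, P[1] = 0x82, P[2] = 0xED, P[3] = 0xC5, P[4] = 0x78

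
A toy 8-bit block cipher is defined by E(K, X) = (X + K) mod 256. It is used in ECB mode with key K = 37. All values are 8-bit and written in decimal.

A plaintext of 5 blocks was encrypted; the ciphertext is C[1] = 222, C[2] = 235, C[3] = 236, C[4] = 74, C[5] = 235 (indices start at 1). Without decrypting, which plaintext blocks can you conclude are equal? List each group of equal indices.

ECB encrypts each block independently with the same key, so equal ciphertext blocks imply equal plaintext blocks.
C[2] = C[5] = 235, so P[2] = P[5].

P[2] = P[5]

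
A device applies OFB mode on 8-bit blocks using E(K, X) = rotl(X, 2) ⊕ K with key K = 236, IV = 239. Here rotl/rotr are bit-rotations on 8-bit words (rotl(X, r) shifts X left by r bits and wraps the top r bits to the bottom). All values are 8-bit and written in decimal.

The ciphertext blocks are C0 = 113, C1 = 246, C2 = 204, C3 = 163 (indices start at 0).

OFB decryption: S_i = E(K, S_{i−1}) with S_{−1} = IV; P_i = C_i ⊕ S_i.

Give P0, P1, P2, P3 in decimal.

P0 = 34, P1 = 87, P2 = 166, P3 = 230

P0: S = E(K, 239) = 83; 113 ⊕ 83 = 34.
P1: S = E(K, 83) = 161; 246 ⊕ 161 = 87.
P2: S = E(K, 161) = 106; 204 ⊕ 106 = 166.
P3: S = E(K, 106) = 69; 163 ⊕ 69 = 230.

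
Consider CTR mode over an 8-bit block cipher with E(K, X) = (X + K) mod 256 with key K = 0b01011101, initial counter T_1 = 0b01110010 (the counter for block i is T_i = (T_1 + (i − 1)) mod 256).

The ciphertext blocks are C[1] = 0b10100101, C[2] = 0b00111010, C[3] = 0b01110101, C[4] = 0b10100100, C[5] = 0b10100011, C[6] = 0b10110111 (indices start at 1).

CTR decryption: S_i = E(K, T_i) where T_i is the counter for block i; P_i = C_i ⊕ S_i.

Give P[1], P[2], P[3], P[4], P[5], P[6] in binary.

P[1]: T = 0b01110010, S = E(K, T) = 0b11001111; 0b10100101 ⊕ 0b11001111 = 0b01101010.
P[2]: T = 0b01110011, S = E(K, T) = 0b11010000; 0b00111010 ⊕ 0b11010000 = 0b11101010.
P[3]: T = 0b01110100, S = E(K, T) = 0b11010001; 0b01110101 ⊕ 0b11010001 = 0b10100100.
P[4]: T = 0b01110101, S = E(K, T) = 0b11010010; 0b10100100 ⊕ 0b11010010 = 0b01110110.
P[5]: T = 0b01110110, S = E(K, T) = 0b11010011; 0b10100011 ⊕ 0b11010011 = 0b01110000.
P[6]: T = 0b01110111, S = E(K, T) = 0b11010100; 0b10110111 ⊕ 0b11010100 = 0b01100011.

P[1] = 0b01101010, P[2] = 0b11101010, P[3] = 0b10100100, P[4] = 0b01110110, P[5] = 0b01110000, P[6] = 0b01100011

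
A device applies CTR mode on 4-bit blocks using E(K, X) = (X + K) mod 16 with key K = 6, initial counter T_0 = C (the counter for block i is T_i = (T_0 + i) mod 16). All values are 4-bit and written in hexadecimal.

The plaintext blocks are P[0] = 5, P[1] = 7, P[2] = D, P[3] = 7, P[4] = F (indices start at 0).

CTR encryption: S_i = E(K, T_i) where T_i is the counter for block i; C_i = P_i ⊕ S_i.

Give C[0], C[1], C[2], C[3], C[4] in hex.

C[0]: T = C, S = E(K, T) = 2; 5 ⊕ 2 = 7.
C[1]: T = D, S = E(K, T) = 3; 7 ⊕ 3 = 4.
C[2]: T = E, S = E(K, T) = 4; D ⊕ 4 = 9.
C[3]: T = F, S = E(K, T) = 5; 7 ⊕ 5 = 2.
C[4]: T = 0, S = E(K, T) = 6; F ⊕ 6 = 9.

C[0] = 7, C[1] = 4, C[2] = 9, C[3] = 2, C[4] = 9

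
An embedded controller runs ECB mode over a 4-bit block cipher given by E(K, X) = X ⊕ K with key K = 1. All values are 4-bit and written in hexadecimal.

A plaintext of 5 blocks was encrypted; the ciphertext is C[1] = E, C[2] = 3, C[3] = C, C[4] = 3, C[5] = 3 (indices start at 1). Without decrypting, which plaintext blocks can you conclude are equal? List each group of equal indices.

P[2] = P[4] = P[5]

ECB encrypts each block independently with the same key, so equal ciphertext blocks imply equal plaintext blocks.
C[2] = C[4] = C[5] = 3, so P[2] = P[4] = P[5].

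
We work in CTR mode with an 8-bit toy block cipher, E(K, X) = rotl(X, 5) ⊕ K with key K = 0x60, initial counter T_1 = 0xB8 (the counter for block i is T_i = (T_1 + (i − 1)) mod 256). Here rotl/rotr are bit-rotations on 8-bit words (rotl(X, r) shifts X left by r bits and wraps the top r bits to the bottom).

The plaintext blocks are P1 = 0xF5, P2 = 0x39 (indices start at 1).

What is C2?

C2 = 0x6E

CTR encryption: S_i = E(K, T_i) where T_i is the counter for block i; C_i = P_i ⊕ S_i.
C1: T = 0xB8, S = E(K, T) = 0x77; 0xF5 ⊕ 0x77 = 0x82.
C2: T = 0xB9, S = E(K, T) = 0x57; 0x39 ⊕ 0x57 = 0x6E.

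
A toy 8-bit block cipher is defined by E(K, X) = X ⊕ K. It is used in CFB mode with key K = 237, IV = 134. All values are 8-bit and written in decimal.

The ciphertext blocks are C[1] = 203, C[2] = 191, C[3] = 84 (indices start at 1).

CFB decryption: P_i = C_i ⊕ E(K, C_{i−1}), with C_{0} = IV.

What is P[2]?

P[2]: E(K, 203) = 38; 191 ⊕ 38 = 153.

P[2] = 153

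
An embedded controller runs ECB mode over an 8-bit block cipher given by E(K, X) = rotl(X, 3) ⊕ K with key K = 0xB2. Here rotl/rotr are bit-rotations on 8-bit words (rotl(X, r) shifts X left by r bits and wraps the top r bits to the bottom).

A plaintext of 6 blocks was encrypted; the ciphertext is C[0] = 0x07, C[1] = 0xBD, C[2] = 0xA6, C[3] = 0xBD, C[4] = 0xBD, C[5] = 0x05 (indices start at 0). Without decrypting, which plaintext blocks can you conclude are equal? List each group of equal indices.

ECB encrypts each block independently with the same key, so equal ciphertext blocks imply equal plaintext blocks.
C[1] = C[3] = C[4] = 0xBD, so P[1] = P[3] = P[4].

P[1] = P[3] = P[4]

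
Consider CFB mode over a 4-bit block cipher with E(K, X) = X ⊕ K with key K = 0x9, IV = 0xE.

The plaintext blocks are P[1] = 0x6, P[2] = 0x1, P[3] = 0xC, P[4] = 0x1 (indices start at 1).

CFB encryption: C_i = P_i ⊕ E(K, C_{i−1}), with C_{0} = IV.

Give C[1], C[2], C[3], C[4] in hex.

C[1] = 0x1, C[2] = 0x9, C[3] = 0xC, C[4] = 0x4

C[1]: E(K, 0xE) = 0x7; 0x6 ⊕ 0x7 = 0x1.
C[2]: E(K, 0x1) = 0x8; 0x1 ⊕ 0x8 = 0x9.
C[3]: E(K, 0x9) = 0x0; 0xC ⊕ 0x0 = 0xC.
C[4]: E(K, 0xC) = 0x5; 0x1 ⊕ 0x5 = 0x4.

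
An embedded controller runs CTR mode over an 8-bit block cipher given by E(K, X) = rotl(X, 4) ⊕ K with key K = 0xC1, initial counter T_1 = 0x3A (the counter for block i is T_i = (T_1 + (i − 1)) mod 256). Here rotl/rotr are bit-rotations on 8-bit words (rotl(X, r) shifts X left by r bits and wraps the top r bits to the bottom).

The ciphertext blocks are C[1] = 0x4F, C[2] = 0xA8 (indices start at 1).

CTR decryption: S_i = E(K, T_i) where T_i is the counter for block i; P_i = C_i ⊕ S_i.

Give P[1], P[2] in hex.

P[1]: T = 0x3A, S = E(K, T) = 0x62; 0x4F ⊕ 0x62 = 0x2D.
P[2]: T = 0x3B, S = E(K, T) = 0x72; 0xA8 ⊕ 0x72 = 0xDA.

P[1] = 0x2D, P[2] = 0xDA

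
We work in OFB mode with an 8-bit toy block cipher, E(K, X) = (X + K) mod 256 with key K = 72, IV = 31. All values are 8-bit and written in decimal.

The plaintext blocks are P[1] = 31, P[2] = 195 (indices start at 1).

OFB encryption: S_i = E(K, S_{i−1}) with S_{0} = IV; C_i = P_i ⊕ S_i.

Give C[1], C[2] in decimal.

C[1]: S = E(K, 31) = 103; 31 ⊕ 103 = 120.
C[2]: S = E(K, 103) = 175; 195 ⊕ 175 = 108.

C[1] = 120, C[2] = 108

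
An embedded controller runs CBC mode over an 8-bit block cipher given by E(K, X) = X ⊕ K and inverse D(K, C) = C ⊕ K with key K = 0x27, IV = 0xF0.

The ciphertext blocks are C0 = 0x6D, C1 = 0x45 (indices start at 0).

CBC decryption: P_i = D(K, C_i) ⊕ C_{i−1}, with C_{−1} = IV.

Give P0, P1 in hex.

P0: D(K, 0x6D) = 0x4A; 0x4A ⊕ 0xF0 = 0xBA.
P1: D(K, 0x45) = 0x62; 0x62 ⊕ 0x6D = 0x0F.

P0 = 0xBA, P1 = 0x0F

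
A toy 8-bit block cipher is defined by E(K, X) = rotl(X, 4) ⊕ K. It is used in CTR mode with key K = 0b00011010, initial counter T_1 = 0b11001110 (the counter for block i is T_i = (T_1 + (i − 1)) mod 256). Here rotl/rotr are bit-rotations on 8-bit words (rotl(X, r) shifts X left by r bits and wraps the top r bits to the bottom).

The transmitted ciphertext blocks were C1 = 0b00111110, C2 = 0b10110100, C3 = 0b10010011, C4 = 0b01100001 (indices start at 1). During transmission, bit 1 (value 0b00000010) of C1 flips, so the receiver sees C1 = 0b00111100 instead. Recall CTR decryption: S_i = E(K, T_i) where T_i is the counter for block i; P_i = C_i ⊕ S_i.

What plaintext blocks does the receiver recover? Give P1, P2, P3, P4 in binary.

Only C1 changed, to 0b00111100. In CTR, a change in C_i flips the same bit in P_i only; the keystream is unaffected. Decrypting the received ciphertext:
P1: T = 0b11001110, S = E(K, T) = 0b11110110; 0b00111100 ⊕ 0b11110110 = 0b11001010.
P2: T = 0b11001111, S = E(K, T) = 0b11100110; 0b10110100 ⊕ 0b11100110 = 0b01010010.
P3: T = 0b11010000, S = E(K, T) = 0b00010111; 0b10010011 ⊕ 0b00010111 = 0b10000100.
P4: T = 0b11010001, S = E(K, T) = 0b00000111; 0b01100001 ⊕ 0b00000111 = 0b01100110.
Blocks that differ from the original plaintext: P1.

P1 = 0b11001010, P2 = 0b01010010, P3 = 0b10000100, P4 = 0b01100110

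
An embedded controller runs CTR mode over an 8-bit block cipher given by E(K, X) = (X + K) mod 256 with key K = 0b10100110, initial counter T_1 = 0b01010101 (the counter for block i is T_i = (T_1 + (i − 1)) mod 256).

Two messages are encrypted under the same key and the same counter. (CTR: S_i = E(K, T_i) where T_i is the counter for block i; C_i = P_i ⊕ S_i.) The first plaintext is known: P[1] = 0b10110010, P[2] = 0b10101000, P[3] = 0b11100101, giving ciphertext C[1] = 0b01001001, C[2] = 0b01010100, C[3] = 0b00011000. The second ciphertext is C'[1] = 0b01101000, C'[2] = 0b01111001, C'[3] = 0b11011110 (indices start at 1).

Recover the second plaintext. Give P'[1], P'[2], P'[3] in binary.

P'[1] = 0b10010011, P'[2] = 0b10000101, P'[3] = 0b00100011

In CTR with a reused counter, both messages share the same keystream S_i, so C_i ⊕ C'_i = P_i ⊕ P'_i and thus P'_i = P_i ⊕ C_i ⊕ C'_i.
P'[1]: 0b10110010 ⊕ 0b01001001 ⊕ 0b01101000 = 0b10010011.
P'[2]: 0b10101000 ⊕ 0b01010100 ⊕ 0b01111001 = 0b10000101.
P'[3]: 0b11100101 ⊕ 0b00011000 ⊕ 0b11011110 = 0b00100011.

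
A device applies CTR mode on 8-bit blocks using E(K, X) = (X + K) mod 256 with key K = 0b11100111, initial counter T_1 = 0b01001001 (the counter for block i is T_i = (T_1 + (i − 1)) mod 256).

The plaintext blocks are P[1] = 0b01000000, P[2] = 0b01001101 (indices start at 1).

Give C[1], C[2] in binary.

CTR encryption: S_i = E(K, T_i) where T_i is the counter for block i; C_i = P_i ⊕ S_i.
C[1]: T = 0b01001001, S = E(K, T) = 0b00110000; 0b01000000 ⊕ 0b00110000 = 0b01110000.
C[2]: T = 0b01001010, S = E(K, T) = 0b00110001; 0b01001101 ⊕ 0b00110001 = 0b01111100.

C[1] = 0b01110000, C[2] = 0b01111100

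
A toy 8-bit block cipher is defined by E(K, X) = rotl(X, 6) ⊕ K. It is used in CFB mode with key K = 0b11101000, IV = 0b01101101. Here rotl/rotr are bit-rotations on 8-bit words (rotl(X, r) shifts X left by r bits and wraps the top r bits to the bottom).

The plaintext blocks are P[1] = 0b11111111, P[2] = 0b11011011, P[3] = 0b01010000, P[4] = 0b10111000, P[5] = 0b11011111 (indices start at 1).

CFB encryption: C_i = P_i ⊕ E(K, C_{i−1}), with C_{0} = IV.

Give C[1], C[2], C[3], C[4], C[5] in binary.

C[1]: E(K, 0b01101101) = 0b10110011; 0b11111111 ⊕ 0b10110011 = 0b01001100.
C[2]: E(K, 0b01001100) = 0b11111011; 0b11011011 ⊕ 0b11111011 = 0b00100000.
C[3]: E(K, 0b00100000) = 0b11100000; 0b01010000 ⊕ 0b11100000 = 0b10110000.
C[4]: E(K, 0b10110000) = 0b11000100; 0b10111000 ⊕ 0b11000100 = 0b01111100.
C[5]: E(K, 0b01111100) = 0b11110111; 0b11011111 ⊕ 0b11110111 = 0b00101000.

C[1] = 0b01001100, C[2] = 0b00100000, C[3] = 0b10110000, C[4] = 0b01111100, C[5] = 0b00101000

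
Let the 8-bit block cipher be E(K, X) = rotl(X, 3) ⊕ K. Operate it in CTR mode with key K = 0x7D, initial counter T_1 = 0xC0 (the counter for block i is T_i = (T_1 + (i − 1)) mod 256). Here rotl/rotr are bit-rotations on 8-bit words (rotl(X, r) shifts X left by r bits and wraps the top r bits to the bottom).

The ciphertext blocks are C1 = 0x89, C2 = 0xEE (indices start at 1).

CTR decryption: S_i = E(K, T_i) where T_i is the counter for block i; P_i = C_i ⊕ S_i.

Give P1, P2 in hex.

P1 = 0xF2, P2 = 0x9D

P1: T = 0xC0, S = E(K, T) = 0x7B; 0x89 ⊕ 0x7B = 0xF2.
P2: T = 0xC1, S = E(K, T) = 0x73; 0xEE ⊕ 0x73 = 0x9D.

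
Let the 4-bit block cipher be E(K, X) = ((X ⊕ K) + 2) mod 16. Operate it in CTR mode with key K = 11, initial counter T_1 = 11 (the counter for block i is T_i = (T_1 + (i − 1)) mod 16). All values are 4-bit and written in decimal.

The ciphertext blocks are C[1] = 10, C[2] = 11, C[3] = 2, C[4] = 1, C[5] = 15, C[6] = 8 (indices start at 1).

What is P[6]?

CTR decryption: S_i = E(K, T_i) where T_i is the counter for block i; P_i = C_i ⊕ S_i.
P[6]: T = 0, S = E(K, T) = 13; 8 ⊕ 13 = 5.

P[6] = 5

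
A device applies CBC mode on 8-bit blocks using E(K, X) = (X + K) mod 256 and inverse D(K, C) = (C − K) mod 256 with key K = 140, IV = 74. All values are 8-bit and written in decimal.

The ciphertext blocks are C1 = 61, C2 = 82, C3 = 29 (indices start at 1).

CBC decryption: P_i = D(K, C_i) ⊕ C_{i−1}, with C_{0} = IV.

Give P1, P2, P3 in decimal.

P1 = 251, P2 = 251, P3 = 195

P1: D(K, 61) = 177; 177 ⊕ 74 = 251.
P2: D(K, 82) = 198; 198 ⊕ 61 = 251.
P3: D(K, 29) = 145; 145 ⊕ 82 = 195.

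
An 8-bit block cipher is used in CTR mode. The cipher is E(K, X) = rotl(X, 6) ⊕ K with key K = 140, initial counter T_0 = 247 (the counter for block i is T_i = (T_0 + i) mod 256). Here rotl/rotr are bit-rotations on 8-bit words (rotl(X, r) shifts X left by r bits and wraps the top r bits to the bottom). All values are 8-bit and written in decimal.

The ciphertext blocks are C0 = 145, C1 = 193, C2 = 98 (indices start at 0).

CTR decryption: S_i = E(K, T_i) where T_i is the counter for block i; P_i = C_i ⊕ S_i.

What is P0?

P0: T = 247, S = E(K, T) = 113; 145 ⊕ 113 = 224.

P0 = 224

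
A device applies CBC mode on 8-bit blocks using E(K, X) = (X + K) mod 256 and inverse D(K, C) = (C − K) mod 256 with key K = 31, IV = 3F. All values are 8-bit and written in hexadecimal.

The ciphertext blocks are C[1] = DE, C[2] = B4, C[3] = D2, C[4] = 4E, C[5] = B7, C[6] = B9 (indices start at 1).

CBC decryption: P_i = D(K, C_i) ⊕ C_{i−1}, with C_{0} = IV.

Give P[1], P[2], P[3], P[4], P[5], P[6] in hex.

P[1] = 92, P[2] = 5D, P[3] = 15, P[4] = CF, P[5] = C8, P[6] = 3F

P[1]: D(K, DE) = AD; AD ⊕ 3F = 92.
P[2]: D(K, B4) = 83; 83 ⊕ DE = 5D.
P[3]: D(K, D2) = A1; A1 ⊕ B4 = 15.
P[4]: D(K, 4E) = 1D; 1D ⊕ D2 = CF.
P[5]: D(K, B7) = 86; 86 ⊕ 4E = C8.
P[6]: D(K, B9) = 88; 88 ⊕ B7 = 3F.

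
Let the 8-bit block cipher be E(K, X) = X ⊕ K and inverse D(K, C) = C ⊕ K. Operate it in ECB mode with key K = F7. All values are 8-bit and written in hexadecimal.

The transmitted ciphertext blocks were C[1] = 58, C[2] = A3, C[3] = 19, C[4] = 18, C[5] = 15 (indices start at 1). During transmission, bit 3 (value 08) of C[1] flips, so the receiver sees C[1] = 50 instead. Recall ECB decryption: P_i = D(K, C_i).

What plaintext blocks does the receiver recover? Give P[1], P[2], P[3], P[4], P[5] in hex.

P[1] = A7, P[2] = 54, P[3] = EE, P[4] = EF, P[5] = E2

Only C[1] changed, to 50. In ECB, a change in C_i affects only P_i. Decrypting the received ciphertext:
P[1]: D(K, 50) = A7.
P[2]: D(K, A3) = 54.
P[3]: D(K, 19) = EE.
P[4]: D(K, 18) = EF.
P[5]: D(K, 15) = E2.
Blocks that differ from the original plaintext: P[1].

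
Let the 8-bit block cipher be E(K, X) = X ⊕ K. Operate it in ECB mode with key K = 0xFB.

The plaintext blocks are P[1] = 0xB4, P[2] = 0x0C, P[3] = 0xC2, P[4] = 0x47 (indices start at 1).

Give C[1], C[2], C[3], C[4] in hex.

C[1] = 0x4F, C[2] = 0xF7, C[3] = 0x39, C[4] = 0xBC

ECB encryption: C_i = E(K, P_i).
C[1]: E(K, 0xB4) = 0x4F.
C[2]: E(K, 0x0C) = 0xF7.
C[3]: E(K, 0xC2) = 0x39.
C[4]: E(K, 0x47) = 0xBC.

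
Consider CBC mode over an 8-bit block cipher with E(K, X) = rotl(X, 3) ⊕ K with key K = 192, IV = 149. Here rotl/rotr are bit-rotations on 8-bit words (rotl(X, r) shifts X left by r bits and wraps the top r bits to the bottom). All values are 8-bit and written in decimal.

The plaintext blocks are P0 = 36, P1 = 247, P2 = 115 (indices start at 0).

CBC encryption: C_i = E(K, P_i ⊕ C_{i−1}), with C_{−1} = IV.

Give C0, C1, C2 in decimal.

C0 = 77, C1 = 21, C2 = 243

C0: P0 ⊕ 149 = 177; E(K, 177) = 77.
C1: P1 ⊕ 77 = 186; E(K, 186) = 21.
C2: P2 ⊕ 21 = 102; E(K, 102) = 243.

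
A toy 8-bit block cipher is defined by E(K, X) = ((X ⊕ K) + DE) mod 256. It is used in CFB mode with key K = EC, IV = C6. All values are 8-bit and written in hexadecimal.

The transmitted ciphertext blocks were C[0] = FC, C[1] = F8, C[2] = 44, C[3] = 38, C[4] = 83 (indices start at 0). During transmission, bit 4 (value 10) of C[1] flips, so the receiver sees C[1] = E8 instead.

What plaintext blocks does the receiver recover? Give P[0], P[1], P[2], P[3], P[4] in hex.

P[0] = F4, P[1] = 06, P[2] = A6, P[3] = BE, P[4] = 31

CFB decryption: P_i = C_i ⊕ E(K, C_{i−1}), with C_{−1} = IV.
Only C[1] changed, to E8. In CFB, a change in C_i flips the same bit in P_i and garbles P_{i+1}. Decrypting the received ciphertext:
P[0]: E(K, C6) = 08; FC ⊕ 08 = F4.
P[1]: E(K, FC) = EE; E8 ⊕ EE = 06.
P[2]: E(K, E8) = E2; 44 ⊕ E2 = A6.
P[3]: E(K, 44) = 86; 38 ⊕ 86 = BE.
P[4]: E(K, 38) = B2; 83 ⊕ B2 = 31.
Blocks that differ from the original plaintext: P[1], P[2].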